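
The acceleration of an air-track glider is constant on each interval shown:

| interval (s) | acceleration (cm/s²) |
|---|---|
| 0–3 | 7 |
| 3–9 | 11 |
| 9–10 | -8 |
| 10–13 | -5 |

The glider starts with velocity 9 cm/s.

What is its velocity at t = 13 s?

73 cm/s

Δv equals the area under the a-t graph; then v = v₀ + Δv.
0–3 s: 7 × 3 = 21 cm/s
3–9 s: 11 × 6 = 66 cm/s
9–10 s: -8 × 1 = -8 cm/s
10–13 s: -5 × 3 = -15 cm/s
Δv = 64 cm/s, so v(13) = 9 + (64) = 73 cm/s.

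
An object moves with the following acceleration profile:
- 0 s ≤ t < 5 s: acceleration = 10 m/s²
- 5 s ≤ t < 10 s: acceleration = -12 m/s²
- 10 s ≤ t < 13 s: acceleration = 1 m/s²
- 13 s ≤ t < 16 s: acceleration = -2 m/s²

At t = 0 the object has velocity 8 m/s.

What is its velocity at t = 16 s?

Δv equals the area under the a-t graph; then v = v₀ + Δv.
0–5 s: 10 × 5 = 50 m/s
5–10 s: -12 × 5 = -60 m/s
10–13 s: 1 × 3 = 3 m/s
13–16 s: -2 × 3 = -6 m/s
Δv = -13 m/s, so v(16) = 8 + (-13) = -5 m/s.

-5 m/s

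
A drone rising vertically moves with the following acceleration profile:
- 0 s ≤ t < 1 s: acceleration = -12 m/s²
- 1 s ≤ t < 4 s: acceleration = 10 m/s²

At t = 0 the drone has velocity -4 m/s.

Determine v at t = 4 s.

14 m/s

Δv equals the area under the a-t graph; then v = v₀ + Δv.
0–1 s: -12 × 1 = -12 m/s
1–4 s: 10 × 3 = 30 m/s
Δv = 18 m/s, so v(4) = -4 + (18) = 14 m/s.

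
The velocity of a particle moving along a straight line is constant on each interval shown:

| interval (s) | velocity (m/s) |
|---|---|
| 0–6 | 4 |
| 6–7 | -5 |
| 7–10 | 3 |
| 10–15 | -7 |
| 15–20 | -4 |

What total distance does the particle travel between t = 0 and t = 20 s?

Total distance travelled is ∫|v| dt — sum the magnitudes of each area piece.
0–6 s: |4| × 6 = 24 m
6–7 s: |-5| × 1 = 5 m
7–10 s: |3| × 3 = 9 m
10–15 s: |-7| × 5 = 35 m
15–20 s: |-4| × 5 = 20 m
Total distance = 93 m

93 m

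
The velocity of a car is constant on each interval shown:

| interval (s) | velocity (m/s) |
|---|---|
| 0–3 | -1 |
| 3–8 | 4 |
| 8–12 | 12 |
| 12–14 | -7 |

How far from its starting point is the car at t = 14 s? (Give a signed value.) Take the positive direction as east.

Displacement is the signed area under the v-t curve.
0–3 s: -1 × 3 = -3 m
3–8 s: 4 × 5 = 20 m
8–12 s: 12 × 4 = 48 m
12–14 s: -7 × 2 = -14 m
Net displacement = 51 m

51 m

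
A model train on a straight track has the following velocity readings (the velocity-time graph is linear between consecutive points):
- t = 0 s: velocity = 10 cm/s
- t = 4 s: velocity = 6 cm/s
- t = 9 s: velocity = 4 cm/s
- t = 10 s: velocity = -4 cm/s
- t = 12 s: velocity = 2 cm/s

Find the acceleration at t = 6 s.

-0.4 cm/s²

Acceleration is the slope of the v-t graph on 4–9 s: (4 − 6)/(9 − 4) = -0.4 cm/s².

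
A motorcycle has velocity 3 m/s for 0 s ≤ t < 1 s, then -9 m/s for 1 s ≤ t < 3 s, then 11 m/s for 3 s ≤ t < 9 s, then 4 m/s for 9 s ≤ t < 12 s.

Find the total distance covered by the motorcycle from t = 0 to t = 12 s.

Distance (not displacement) is the total path length: add the absolute areas under v-t.
0–1 s: |3| × 1 = 3 m
1–3 s: |-9| × 2 = 18 m
3–9 s: |11| × 6 = 66 m
9–12 s: |4| × 3 = 12 m
Total distance = 99 m

99 m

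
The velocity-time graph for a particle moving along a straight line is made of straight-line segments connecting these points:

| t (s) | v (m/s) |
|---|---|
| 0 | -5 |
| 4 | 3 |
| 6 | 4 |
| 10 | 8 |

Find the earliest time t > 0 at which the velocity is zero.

v changes sign on 0–4 s (from -5 to 3); the graph is linear there, so v = 0 at t = 0 + (5)·(4 − 0)/(3 − -5) = 2.5 s.

t = 2.5 s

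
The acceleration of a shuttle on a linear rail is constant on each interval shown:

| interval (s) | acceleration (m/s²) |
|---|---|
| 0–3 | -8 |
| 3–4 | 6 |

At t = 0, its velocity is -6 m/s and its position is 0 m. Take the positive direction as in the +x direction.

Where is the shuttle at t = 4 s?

-81 m

On each constant-a segment, Δv = aΔt and Δx = v₀Δt + ½aΔt²; chain segment to segment.
0–3 s: v starts -6 m/s; Δx = -6·3 + ½·-8·3² = -54 m; v ends -30 m/s.
3–4 s: v starts -30 m/s; Δx = -30·1 + ½·6·1² = -27 m; v ends -24 m/s.
x(4) = 0 + Σ Δx = -81 m.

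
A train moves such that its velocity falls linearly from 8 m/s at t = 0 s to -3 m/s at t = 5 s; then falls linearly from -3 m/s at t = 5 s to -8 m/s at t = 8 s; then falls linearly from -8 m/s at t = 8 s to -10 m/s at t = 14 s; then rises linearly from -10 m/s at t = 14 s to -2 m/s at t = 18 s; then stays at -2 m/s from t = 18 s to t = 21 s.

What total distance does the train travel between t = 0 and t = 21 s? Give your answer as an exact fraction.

Distance (not displacement) is the total path length: add the absolute areas under v-t.
0–5 s: v = 0 at t = 40/11 s; triangle areas 160/11 + 45/22 = 365/22 m
5–8 s: |½(-3 + -8)(3)| = 16.5 m
8–14 s: |½(-8 + -10)(6)| = 54 m
14–18 s: |½(-10 + -2)(4)| = 24 m
18–21 s: |-2| × 3 = 6 m
Total distance = 1288/11 m

1288/11 m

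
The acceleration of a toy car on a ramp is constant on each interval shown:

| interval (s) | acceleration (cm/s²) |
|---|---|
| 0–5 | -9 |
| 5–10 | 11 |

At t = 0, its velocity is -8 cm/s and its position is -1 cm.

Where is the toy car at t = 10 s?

On each constant-a segment, Δv = aΔt and Δx = v₀Δt + ½aΔt²; chain segment to segment.
0–5 s: v starts -8 cm/s; Δx = -8·5 + ½·-9·5² = -152.5 cm; v ends -53 cm/s.
5–10 s: v starts -53 cm/s; Δx = -53·5 + ½·11·5² = -127.5 cm; v ends 2 cm/s.
x(10) = -1 + Σ Δx = -281 cm.

-281 cm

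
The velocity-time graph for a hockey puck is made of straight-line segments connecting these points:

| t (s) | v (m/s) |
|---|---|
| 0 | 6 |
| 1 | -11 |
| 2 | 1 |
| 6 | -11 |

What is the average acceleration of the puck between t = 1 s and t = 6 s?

Average acceleration = Δv/Δt = (-11 − -11)/(6 − 1) = 0 m/s².

0 m/s²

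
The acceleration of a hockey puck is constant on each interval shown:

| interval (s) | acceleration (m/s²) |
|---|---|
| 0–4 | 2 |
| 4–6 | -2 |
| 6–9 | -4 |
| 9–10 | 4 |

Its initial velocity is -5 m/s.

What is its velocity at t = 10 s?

-9 m/s

Δv equals the area under the a-t graph; then v = v₀ + Δv.
0–4 s: 2 × 4 = 8 m/s
4–6 s: -2 × 2 = -4 m/s
6–9 s: -4 × 3 = -12 m/s
9–10 s: 4 × 1 = 4 m/s
Δv = -4 m/s, so v(10) = -5 + (-4) = -9 m/s.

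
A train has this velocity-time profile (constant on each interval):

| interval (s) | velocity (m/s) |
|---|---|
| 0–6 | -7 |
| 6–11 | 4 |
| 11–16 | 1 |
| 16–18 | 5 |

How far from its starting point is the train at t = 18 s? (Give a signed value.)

Net displacement equals the area under the velocity-time graph (areas below the axis count negative).
0–6 s: -7 × 6 = -42 m
6–11 s: 4 × 5 = 20 m
11–16 s: 1 × 5 = 5 m
16–18 s: 5 × 2 = 10 m
Net displacement = -7 m

-7 m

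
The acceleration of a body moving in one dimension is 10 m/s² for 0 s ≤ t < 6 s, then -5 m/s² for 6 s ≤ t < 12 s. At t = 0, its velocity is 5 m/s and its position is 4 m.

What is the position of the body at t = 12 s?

On each constant-a segment, Δv = aΔt and Δx = v₀Δt + ½aΔt²; chain segment to segment.
0–6 s: v starts 5 m/s; Δx = 5·6 + ½·10·6² = 210 m; v ends 65 m/s.
6–12 s: v starts 65 m/s; Δx = 65·6 + ½·-5·6² = 300 m; v ends 35 m/s.
x(12) = 4 + Σ Δx = 514 m.

514 m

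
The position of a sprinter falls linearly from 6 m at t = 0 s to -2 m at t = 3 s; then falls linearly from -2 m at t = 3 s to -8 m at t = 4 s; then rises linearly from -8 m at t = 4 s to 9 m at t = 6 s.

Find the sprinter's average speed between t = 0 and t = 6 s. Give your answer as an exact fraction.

Average speed = (total path length)/(elapsed time); on a piecewise-linear x-t graph the path length is Σ|Δx|.
0–3 s: |Δx| = |-2 − 6| = 8 m
3–4 s: |Δx| = |-8 − -2| = 6 m
4–6 s: |Δx| = |9 − -8| = 17 m
Total path = 31 m; average speed = 31/6 = 31/6 m/s.

31/6 m/s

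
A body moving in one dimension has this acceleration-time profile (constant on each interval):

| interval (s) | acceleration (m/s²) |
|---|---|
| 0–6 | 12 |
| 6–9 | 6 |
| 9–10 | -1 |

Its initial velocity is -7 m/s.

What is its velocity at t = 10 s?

Δv equals the area under the a-t graph; then v = v₀ + Δv.
0–6 s: 12 × 6 = 72 m/s
6–9 s: 6 × 3 = 18 m/s
9–10 s: -1 × 1 = -1 m/s
Δv = 89 m/s, so v(10) = -7 + (89) = 82 m/s.

82 m/s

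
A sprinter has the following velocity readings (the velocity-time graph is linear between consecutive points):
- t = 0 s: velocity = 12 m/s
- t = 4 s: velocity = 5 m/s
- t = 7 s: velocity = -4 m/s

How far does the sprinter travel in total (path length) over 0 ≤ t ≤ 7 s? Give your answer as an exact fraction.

Total distance travelled is ∫|v| dt — sum the magnitudes of each area piece.
0–4 s: |½(12 + 5)(4)| = 34 m
4–7 s: v = 0 at t = 17/3 s; triangle areas 25/6 + 8/3 = 41/6 m
Total distance = 245/6 m

245/6 m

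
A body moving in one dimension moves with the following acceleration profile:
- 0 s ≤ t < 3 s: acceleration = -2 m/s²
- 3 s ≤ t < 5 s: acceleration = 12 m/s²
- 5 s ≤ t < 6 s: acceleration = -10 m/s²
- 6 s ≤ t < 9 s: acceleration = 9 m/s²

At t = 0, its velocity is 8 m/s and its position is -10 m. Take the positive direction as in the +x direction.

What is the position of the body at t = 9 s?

On each constant-a segment, Δv = aΔt and Δx = v₀Δt + ½aΔt²; chain segment to segment.
0–3 s: v starts 8 m/s; Δx = 8·3 + ½·-2·3² = 15 m; v ends 2 m/s.
3–5 s: v starts 2 m/s; Δx = 2·2 + ½·12·2² = 28 m; v ends 26 m/s.
5–6 s: v starts 26 m/s; Δx = 26·1 + ½·-10·1² = 21 m; v ends 16 m/s.
6–9 s: v starts 16 m/s; Δx = 16·3 + ½·9·3² = 88.5 m; v ends 43 m/s.
x(9) = -10 + Σ Δx = 142.5 m.

142.5 m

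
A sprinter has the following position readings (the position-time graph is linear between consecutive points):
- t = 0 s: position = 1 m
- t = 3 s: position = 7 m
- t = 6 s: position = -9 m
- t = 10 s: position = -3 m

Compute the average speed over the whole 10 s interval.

2.8 m/s

Average speed = (total path length)/(elapsed time); on a piecewise-linear x-t graph the path length is Σ|Δx|.
0–3 s: |Δx| = |7 − 1| = 6 m
3–6 s: |Δx| = |-9 − 7| = 16 m
6–10 s: |Δx| = |-3 − -9| = 6 m
Total path = 28 m; average speed = 28/10 = 2.8 m/s.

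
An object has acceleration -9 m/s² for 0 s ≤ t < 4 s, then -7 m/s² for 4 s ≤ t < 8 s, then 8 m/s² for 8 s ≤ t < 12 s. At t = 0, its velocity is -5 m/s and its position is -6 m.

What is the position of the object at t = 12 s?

On each constant-a segment, Δv = aΔt and Δx = v₀Δt + ½aΔt²; chain segment to segment.
0–4 s: v starts -5 m/s; Δx = -5·4 + ½·-9·4² = -92 m; v ends -41 m/s.
4–8 s: v starts -41 m/s; Δx = -41·4 + ½·-7·4² = -220 m; v ends -69 m/s.
8–12 s: v starts -69 m/s; Δx = -69·4 + ½·8·4² = -212 m; v ends -37 m/s.
x(12) = -6 + Σ Δx = -530 m.

-530 m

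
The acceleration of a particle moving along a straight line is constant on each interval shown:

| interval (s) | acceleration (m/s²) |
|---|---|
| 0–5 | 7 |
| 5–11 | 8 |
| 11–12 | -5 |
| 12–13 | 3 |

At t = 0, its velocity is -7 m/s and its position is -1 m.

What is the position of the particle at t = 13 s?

On each constant-a segment, Δv = aΔt and Δx = v₀Δt + ½aΔt²; chain segment to segment.
0–5 s: v starts -7 m/s; Δx = -7·5 + ½·7·5² = 52.5 m; v ends 28 m/s.
5–11 s: v starts 28 m/s; Δx = 28·6 + ½·8·6² = 312 m; v ends 76 m/s.
11–12 s: v starts 76 m/s; Δx = 76·1 + ½·-5·1² = 73.5 m; v ends 71 m/s.
12–13 s: v starts 71 m/s; Δx = 71·1 + ½·3·1² = 72.5 m; v ends 74 m/s.
x(13) = -1 + Σ Δx = 509.5 m.

509.5 m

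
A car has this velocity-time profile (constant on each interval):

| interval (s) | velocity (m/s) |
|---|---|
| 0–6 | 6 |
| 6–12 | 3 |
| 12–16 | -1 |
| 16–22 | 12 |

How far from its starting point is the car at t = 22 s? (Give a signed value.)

Displacement is the signed area under the v-t curve.
0–6 s: 6 × 6 = 36 m
6–12 s: 3 × 6 = 18 m
12–16 s: -1 × 4 = -4 m
16–22 s: 12 × 6 = 72 m
Net displacement = 122 m

122 m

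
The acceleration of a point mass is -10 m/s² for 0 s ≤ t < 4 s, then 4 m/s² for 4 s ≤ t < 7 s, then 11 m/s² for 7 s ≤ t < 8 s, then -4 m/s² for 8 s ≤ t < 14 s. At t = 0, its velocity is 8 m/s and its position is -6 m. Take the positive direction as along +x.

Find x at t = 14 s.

-272.5 m

On each constant-a segment, Δv = aΔt and Δx = v₀Δt + ½aΔt²; chain segment to segment.
0–4 s: v starts 8 m/s; Δx = 8·4 + ½·-10·4² = -48 m; v ends -32 m/s.
4–7 s: v starts -32 m/s; Δx = -32·3 + ½·4·3² = -78 m; v ends -20 m/s.
7–8 s: v starts -20 m/s; Δx = -20·1 + ½·11·1² = -14.5 m; v ends -9 m/s.
8–14 s: v starts -9 m/s; Δx = -9·6 + ½·-4·6² = -126 m; v ends -33 m/s.
x(14) = -6 + Σ Δx = -272.5 m.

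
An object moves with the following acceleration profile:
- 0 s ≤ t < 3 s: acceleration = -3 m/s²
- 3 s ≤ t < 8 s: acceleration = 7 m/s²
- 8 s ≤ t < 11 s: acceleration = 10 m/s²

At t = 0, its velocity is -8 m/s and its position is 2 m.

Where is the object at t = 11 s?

66 m

On each constant-a segment, Δv = aΔt and Δx = v₀Δt + ½aΔt²; chain segment to segment.
0–3 s: v starts -8 m/s; Δx = -8·3 + ½·-3·3² = -37.5 m; v ends -17 m/s.
3–8 s: v starts -17 m/s; Δx = -17·5 + ½·7·5² = 2.5 m; v ends 18 m/s.
8–11 s: v starts 18 m/s; Δx = 18·3 + ½·10·3² = 99 m; v ends 48 m/s.
x(11) = 2 + Σ Δx = 66 m.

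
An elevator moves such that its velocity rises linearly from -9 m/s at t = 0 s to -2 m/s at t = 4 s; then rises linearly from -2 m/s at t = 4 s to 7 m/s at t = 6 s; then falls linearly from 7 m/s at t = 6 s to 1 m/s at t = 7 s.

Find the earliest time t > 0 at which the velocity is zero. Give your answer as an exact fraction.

v changes sign on 4–6 s (from -2 to 7); the graph is linear there, so v = 0 at t = 4 + (2)·(6 − 4)/(7 − -2) = 40/9 s.

t = 40/9 s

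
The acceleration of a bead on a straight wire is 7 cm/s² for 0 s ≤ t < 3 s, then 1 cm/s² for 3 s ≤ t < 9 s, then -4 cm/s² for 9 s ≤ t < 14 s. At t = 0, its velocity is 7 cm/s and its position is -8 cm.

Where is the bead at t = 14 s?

On each constant-a segment, Δv = aΔt and Δx = v₀Δt + ½aΔt²; chain segment to segment.
0–3 s: v starts 7 cm/s; Δx = 7·3 + ½·7·3² = 52.5 cm; v ends 28 cm/s.
3–9 s: v starts 28 cm/s; Δx = 28·6 + ½·1·6² = 186 cm; v ends 34 cm/s.
9–14 s: v starts 34 cm/s; Δx = 34·5 + ½·-4·5² = 120 cm; v ends 14 cm/s.
x(14) = -8 + Σ Δx = 350.5 cm.

350.5 cm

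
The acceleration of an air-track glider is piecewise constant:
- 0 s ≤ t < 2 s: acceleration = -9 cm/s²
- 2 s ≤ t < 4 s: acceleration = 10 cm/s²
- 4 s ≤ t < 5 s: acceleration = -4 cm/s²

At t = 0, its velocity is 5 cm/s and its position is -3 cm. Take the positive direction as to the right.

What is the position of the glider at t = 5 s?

On each constant-a segment, Δv = aΔt and Δx = v₀Δt + ½aΔt²; chain segment to segment.
0–2 s: v starts 5 cm/s; Δx = 5·2 + ½·-9·2² = -8 cm; v ends -13 cm/s.
2–4 s: v starts -13 cm/s; Δx = -13·2 + ½·10·2² = -6 cm; v ends 7 cm/s.
4–5 s: v starts 7 cm/s; Δx = 7·1 + ½·-4·1² = 5 cm; v ends 3 cm/s.
x(5) = -3 + Σ Δx = -12 cm.

-12 cm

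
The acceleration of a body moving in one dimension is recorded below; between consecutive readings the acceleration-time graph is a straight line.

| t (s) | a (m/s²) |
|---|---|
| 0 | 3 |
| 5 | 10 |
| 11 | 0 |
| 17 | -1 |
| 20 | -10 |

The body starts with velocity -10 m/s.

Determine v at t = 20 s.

33 m/s

Δv equals the area under the a-t graph; then v = v₀ + Δv.
0–5 s: ½(3 + 10)(5) = 32.5 m/s
5–11 s: ½(10 + 0)(6) = 30 m/s
11–17 s: ½(0 + -1)(6) = -3 m/s
17–20 s: ½(-1 + -10)(3) = -16.5 m/s
Δv = 43 m/s, so v(20) = -10 + (43) = 33 m/s.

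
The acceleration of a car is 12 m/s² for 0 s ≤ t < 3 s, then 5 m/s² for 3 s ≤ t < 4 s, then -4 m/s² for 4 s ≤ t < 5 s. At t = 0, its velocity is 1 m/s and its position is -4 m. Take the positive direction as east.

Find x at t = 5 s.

On each constant-a segment, Δv = aΔt and Δx = v₀Δt + ½aΔt²; chain segment to segment.
0–3 s: v starts 1 m/s; Δx = 1·3 + ½·12·3² = 57 m; v ends 37 m/s.
3–4 s: v starts 37 m/s; Δx = 37·1 + ½·5·1² = 39.5 m; v ends 42 m/s.
4–5 s: v starts 42 m/s; Δx = 42·1 + ½·-4·1² = 40 m; v ends 38 m/s.
x(5) = -4 + Σ Δx = 132.5 m.

132.5 m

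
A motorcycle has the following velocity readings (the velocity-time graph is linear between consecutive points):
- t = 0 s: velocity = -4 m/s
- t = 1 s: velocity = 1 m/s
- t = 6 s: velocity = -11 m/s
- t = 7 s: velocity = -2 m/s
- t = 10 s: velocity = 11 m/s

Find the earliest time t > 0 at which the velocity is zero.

t = 0.8 s

v changes sign on 0–1 s (from -4 to 1); the graph is linear there, so v = 0 at t = 0 + (4)·(1 − 0)/(1 − -4) = 0.8 s.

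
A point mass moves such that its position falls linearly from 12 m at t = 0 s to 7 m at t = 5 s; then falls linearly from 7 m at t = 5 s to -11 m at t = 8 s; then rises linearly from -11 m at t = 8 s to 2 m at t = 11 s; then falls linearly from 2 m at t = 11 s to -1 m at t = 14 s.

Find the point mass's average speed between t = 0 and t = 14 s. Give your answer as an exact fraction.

39/14 m/s

Average speed = (total path length)/(elapsed time); on a piecewise-linear x-t graph the path length is Σ|Δx|.
0–5 s: |Δx| = |7 − 12| = 5 m
5–8 s: |Δx| = |-11 − 7| = 18 m
8–11 s: |Δx| = |2 − -11| = 13 m
11–14 s: |Δx| = |-1 − 2| = 3 m
Total path = 39 m; average speed = 39/14 = 39/14 m/s.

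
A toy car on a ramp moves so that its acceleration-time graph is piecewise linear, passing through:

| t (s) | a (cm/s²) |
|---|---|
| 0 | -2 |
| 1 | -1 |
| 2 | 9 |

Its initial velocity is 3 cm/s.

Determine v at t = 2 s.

5.5 cm/s

Δv equals the area under the a-t graph; then v = v₀ + Δv.
0–1 s: ½(-2 + -1)(1) = -1.5 cm/s
1–2 s: ½(-1 + 9)(1) = 4 cm/s
Δv = 2.5 cm/s, so v(2) = 3 + (2.5) = 5.5 cm/s.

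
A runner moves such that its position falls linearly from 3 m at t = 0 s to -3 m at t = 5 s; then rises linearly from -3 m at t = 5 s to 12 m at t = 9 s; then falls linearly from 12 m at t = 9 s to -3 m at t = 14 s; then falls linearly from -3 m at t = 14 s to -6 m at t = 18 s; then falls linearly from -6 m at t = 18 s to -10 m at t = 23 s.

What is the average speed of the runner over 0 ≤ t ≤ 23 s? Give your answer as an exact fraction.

Average speed = (total path length)/(elapsed time); on a piecewise-linear x-t graph the path length is Σ|Δx|.
0–5 s: |Δx| = |-3 − 3| = 6 m
5–9 s: |Δx| = |12 − -3| = 15 m
9–14 s: |Δx| = |-3 − 12| = 15 m
14–18 s: |Δx| = |-6 − -3| = 3 m
18–23 s: |Δx| = |-10 − -6| = 4 m
Total path = 43 m; average speed = 43/23 = 43/23 m/s.

43/23 m/s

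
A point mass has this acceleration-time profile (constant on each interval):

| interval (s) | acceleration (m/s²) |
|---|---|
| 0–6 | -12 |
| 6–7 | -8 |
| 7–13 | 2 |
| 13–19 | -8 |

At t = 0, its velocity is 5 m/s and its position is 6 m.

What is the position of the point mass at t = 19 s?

-1187 m

On each constant-a segment, Δv = aΔt and Δx = v₀Δt + ½aΔt²; chain segment to segment.
0–6 s: v starts 5 m/s; Δx = 5·6 + ½·-12·6² = -186 m; v ends -67 m/s.
6–7 s: v starts -67 m/s; Δx = -67·1 + ½·-8·1² = -71 m; v ends -75 m/s.
7–13 s: v starts -75 m/s; Δx = -75·6 + ½·2·6² = -414 m; v ends -63 m/s.
13–19 s: v starts -63 m/s; Δx = -63·6 + ½·-8·6² = -522 m; v ends -111 m/s.
x(19) = 6 + Σ Δx = -1187 m.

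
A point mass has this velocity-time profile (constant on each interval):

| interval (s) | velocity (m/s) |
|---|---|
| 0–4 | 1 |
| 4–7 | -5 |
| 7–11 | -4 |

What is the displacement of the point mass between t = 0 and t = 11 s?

Displacement is the signed area under the v-t curve.
0–4 s: 1 × 4 = 4 m
4–7 s: -5 × 3 = -15 m
7–11 s: -4 × 4 = -16 m
Net displacement = -27 m

-27 m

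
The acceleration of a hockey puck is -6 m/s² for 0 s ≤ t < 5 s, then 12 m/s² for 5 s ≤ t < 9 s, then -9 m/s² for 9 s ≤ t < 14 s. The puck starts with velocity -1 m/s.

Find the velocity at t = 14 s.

Δv equals the area under the a-t graph; then v = v₀ + Δv.
0–5 s: -6 × 5 = -30 m/s
5–9 s: 12 × 4 = 48 m/s
9–14 s: -9 × 5 = -45 m/s
Δv = -27 m/s, so v(14) = -1 + (-27) = -28 m/s.

-28 m/s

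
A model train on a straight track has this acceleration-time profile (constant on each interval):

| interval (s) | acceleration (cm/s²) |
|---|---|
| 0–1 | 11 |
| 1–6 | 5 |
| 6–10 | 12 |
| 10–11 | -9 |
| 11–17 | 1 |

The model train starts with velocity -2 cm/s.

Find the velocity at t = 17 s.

79 cm/s

Δv equals the area under the a-t graph; then v = v₀ + Δv.
0–1 s: 11 × 1 = 11 cm/s
1–6 s: 5 × 5 = 25 cm/s
6–10 s: 12 × 4 = 48 cm/s
10–11 s: -9 × 1 = -9 cm/s
11–17 s: 1 × 6 = 6 cm/s
Δv = 81 cm/s, so v(17) = -2 + (81) = 79 cm/s.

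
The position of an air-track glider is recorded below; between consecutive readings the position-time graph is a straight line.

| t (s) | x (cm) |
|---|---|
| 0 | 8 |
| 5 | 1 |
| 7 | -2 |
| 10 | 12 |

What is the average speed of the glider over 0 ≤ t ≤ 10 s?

Average speed = (total path length)/(elapsed time); on a piecewise-linear x-t graph the path length is Σ|Δx|.
0–5 s: |Δx| = |1 − 8| = 7 cm
5–7 s: |Δx| = |-2 − 1| = 3 cm
7–10 s: |Δx| = |12 − -2| = 14 cm
Total path = 24 cm; average speed = 24/10 = 2.4 cm/s.

2.4 cm/s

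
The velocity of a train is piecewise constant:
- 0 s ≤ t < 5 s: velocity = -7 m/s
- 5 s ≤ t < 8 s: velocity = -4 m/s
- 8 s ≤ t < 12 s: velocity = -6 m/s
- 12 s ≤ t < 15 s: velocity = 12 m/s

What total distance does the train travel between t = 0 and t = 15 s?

Total distance travelled is ∫|v| dt — sum the magnitudes of each area piece.
0–5 s: |-7| × 5 = 35 m
5–8 s: |-4| × 3 = 12 m
8–12 s: |-6| × 4 = 24 m
12–15 s: |12| × 3 = 36 m
Total distance = 107 m

107 m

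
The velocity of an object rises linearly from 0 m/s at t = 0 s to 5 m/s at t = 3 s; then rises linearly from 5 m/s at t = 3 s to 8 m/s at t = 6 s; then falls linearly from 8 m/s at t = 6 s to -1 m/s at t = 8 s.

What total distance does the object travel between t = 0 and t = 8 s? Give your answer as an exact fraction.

308/9 m

Distance (not displacement) is the total path length: add the absolute areas under v-t.
0–3 s: |½(0 + 5)(3)| = 7.5 m
3–6 s: |½(5 + 8)(3)| = 19.5 m
6–8 s: v = 0 at t = 70/9 s; triangle areas 64/9 + 1/9 = 65/9 m
Total distance = 308/9 m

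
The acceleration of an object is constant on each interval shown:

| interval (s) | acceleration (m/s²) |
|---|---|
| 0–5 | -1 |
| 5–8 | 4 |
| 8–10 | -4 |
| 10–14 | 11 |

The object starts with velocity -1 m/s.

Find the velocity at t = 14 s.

42 m/s

Δv equals the area under the a-t graph; then v = v₀ + Δv.
0–5 s: -1 × 5 = -5 m/s
5–8 s: 4 × 3 = 12 m/s
8–10 s: -4 × 2 = -8 m/s
10–14 s: 11 × 4 = 44 m/s
Δv = 43 m/s, so v(14) = -1 + (43) = 42 m/s.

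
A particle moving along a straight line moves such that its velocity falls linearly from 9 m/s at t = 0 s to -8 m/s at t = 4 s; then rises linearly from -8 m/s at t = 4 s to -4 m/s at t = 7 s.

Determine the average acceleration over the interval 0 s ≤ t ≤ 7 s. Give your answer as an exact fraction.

Average acceleration = Δv/Δt = (-4 − 9)/(7 − 0) = -13/7 m/s².

-13/7 m/s²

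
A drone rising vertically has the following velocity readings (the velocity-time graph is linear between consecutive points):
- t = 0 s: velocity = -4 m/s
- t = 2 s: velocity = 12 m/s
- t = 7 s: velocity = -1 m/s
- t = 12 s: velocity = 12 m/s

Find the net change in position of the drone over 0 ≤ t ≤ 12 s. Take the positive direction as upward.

63 m

Net displacement equals the area under the velocity-time graph (areas below the axis count negative).
0–2 s: ½(-4 + 12)(2) = 8 m
2–7 s: ½(12 + -1)(5) = 27.5 m
7–12 s: ½(-1 + 12)(5) = 27.5 m
Net displacement = 63 m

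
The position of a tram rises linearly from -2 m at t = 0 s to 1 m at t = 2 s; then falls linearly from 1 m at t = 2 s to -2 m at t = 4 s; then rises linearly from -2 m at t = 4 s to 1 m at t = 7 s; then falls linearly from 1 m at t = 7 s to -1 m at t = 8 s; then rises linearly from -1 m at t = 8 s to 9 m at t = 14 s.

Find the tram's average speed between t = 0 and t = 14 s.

1.5 m/s

Average speed = (total path length)/(elapsed time); on a piecewise-linear x-t graph the path length is Σ|Δx|.
0–2 s: |Δx| = |1 − -2| = 3 m
2–4 s: |Δx| = |-2 − 1| = 3 m
4–7 s: |Δx| = |1 − -2| = 3 m
7–8 s: |Δx| = |-1 − 1| = 2 m
8–14 s: |Δx| = |9 − -1| = 10 m
Total path = 21 m; average speed = 21/14 = 1.5 m/s.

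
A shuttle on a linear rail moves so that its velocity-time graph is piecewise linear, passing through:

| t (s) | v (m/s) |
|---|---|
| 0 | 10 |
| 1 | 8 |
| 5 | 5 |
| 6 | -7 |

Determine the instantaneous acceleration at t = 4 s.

Acceleration is the slope of the v-t graph on 1–5 s: (5 − 8)/(5 − 1) = -0.75 m/s².

-0.75 m/s²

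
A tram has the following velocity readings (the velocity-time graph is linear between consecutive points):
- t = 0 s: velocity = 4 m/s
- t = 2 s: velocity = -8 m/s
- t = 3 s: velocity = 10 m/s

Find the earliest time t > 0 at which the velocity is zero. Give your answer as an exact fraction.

v changes sign on 0–2 s (from 4 to -8); the graph is linear there, so v = 0 at t = 0 + (-4)·(2 − 0)/(-8 − 4) = 2/3 s.

t = 2/3 s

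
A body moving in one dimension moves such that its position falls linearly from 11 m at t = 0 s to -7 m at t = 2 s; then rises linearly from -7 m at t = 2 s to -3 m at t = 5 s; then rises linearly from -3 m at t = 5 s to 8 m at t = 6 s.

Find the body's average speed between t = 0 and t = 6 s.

Average speed = (total path length)/(elapsed time); on a piecewise-linear x-t graph the path length is Σ|Δx|.
0–2 s: |Δx| = |-7 − 11| = 18 m
2–5 s: |Δx| = |-3 − -7| = 4 m
5–6 s: |Δx| = |8 − -3| = 11 m
Total path = 33 m; average speed = 33/6 = 5.5 m/s.

5.5 m/s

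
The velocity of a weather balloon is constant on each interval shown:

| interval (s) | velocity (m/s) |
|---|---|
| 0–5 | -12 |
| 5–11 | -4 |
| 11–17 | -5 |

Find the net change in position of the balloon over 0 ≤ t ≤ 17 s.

Displacement is the signed area under the v-t curve.
0–5 s: -12 × 5 = -60 m
5–11 s: -4 × 6 = -24 m
11–17 s: -5 × 6 = -30 m
Net displacement = -114 m

-114 m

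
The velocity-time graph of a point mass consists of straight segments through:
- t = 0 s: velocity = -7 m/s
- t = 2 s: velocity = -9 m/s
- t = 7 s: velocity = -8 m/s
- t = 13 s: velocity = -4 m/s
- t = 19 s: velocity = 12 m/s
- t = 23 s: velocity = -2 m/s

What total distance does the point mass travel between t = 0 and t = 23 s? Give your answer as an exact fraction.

2039/14 m

Total distance travelled is ∫|v| dt — sum the magnitudes of each area piece.
0–2 s: |½(-7 + -9)(2)| = 16 m
2–7 s: |½(-9 + -8)(5)| = 42.5 m
7–13 s: |½(-8 + -4)(6)| = 36 m
13–19 s: v = 0 at t = 14.5 s; triangle areas 3 + 27 = 30 m
19–23 s: v = 0 at t = 157/7 s; triangle areas 144/7 + 4/7 = 148/7 m
Total distance = 2039/14 m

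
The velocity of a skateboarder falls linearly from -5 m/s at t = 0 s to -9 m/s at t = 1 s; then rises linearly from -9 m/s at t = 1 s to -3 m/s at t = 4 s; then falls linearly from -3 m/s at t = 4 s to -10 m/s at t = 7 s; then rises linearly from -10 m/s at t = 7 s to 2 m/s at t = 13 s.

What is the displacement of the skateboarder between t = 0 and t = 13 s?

-68.5 m

Net displacement equals the area under the velocity-time graph (areas below the axis count negative).
0–1 s: ½(-5 + -9)(1) = -7 m
1–4 s: ½(-9 + -3)(3) = -18 m
4–7 s: ½(-3 + -10)(3) = -19.5 m
7–13 s: ½(-10 + 2)(6) = -24 m
Net displacement = -68.5 m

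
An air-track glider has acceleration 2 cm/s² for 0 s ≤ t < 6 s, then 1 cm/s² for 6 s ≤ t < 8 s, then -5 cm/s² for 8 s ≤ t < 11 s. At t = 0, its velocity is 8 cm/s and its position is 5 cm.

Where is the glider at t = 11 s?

174.5 cm

On each constant-a segment, Δv = aΔt and Δx = v₀Δt + ½aΔt²; chain segment to segment.
0–6 s: v starts 8 cm/s; Δx = 8·6 + ½·2·6² = 84 cm; v ends 20 cm/s.
6–8 s: v starts 20 cm/s; Δx = 20·2 + ½·1·2² = 42 cm; v ends 22 cm/s.
8–11 s: v starts 22 cm/s; Δx = 22·3 + ½·-5·3² = 43.5 cm; v ends 7 cm/s.
x(11) = 5 + Σ Δx = 174.5 cm.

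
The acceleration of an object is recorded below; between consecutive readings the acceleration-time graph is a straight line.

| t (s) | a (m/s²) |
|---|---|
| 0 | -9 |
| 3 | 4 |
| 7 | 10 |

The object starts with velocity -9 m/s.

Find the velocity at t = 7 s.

11.5 m/s

Δv equals the area under the a-t graph; then v = v₀ + Δv.
0–3 s: ½(-9 + 4)(3) = -7.5 m/s
3–7 s: ½(4 + 10)(4) = 28 m/s
Δv = 20.5 m/s, so v(7) = -9 + (20.5) = 11.5 m/s.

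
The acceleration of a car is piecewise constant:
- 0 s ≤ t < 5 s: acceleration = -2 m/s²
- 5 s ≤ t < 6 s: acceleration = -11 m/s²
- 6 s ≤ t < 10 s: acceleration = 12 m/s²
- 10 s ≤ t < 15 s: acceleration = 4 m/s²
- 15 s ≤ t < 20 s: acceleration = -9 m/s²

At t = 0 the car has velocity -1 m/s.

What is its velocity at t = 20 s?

Δv equals the area under the a-t graph; then v = v₀ + Δv.
0–5 s: -2 × 5 = -10 m/s
5–6 s: -11 × 1 = -11 m/s
6–10 s: 12 × 4 = 48 m/s
10–15 s: 4 × 5 = 20 m/s
15–20 s: -9 × 5 = -45 m/s
Δv = 2 m/s, so v(20) = -1 + (2) = 1 m/s.

1 m/s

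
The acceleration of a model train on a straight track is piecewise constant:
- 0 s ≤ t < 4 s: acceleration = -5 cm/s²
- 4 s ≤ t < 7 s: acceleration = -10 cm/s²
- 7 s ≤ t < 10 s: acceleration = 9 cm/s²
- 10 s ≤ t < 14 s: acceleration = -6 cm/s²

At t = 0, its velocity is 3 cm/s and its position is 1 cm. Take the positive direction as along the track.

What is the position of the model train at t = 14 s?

-351.5 cm

On each constant-a segment, Δv = aΔt and Δx = v₀Δt + ½aΔt²; chain segment to segment.
0–4 s: v starts 3 cm/s; Δx = 3·4 + ½·-5·4² = -28 cm; v ends -17 cm/s.
4–7 s: v starts -17 cm/s; Δx = -17·3 + ½·-10·3² = -96 cm; v ends -47 cm/s.
7–10 s: v starts -47 cm/s; Δx = -47·3 + ½·9·3² = -100.5 cm; v ends -20 cm/s.
10–14 s: v starts -20 cm/s; Δx = -20·4 + ½·-6·4² = -128 cm; v ends -44 cm/s.
x(14) = 1 + Σ Δx = -351.5 cm.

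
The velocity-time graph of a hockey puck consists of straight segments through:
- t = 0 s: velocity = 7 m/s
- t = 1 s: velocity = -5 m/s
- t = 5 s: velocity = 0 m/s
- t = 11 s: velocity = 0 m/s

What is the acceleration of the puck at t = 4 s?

1.25 m/s²

Acceleration is the slope of the v-t graph on 1–5 s: (0 − -5)/(5 − 1) = 1.25 m/s².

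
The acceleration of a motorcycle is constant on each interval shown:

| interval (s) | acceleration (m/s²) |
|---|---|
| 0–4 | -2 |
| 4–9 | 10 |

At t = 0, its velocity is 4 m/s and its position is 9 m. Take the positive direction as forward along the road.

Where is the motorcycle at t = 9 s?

On each constant-a segment, Δv = aΔt and Δx = v₀Δt + ½aΔt²; chain segment to segment.
0–4 s: v starts 4 m/s; Δx = 4·4 + ½·-2·4² = 0 m; v ends -4 m/s.
4–9 s: v starts -4 m/s; Δx = -4·5 + ½·10·5² = 105 m; v ends 46 m/s.
x(9) = 9 + Σ Δx = 114 m.

114 m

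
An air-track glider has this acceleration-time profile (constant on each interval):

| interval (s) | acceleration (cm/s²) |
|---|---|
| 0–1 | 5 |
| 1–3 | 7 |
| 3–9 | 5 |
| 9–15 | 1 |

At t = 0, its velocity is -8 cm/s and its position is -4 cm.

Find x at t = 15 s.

418.5 cm

On each constant-a segment, Δv = aΔt and Δx = v₀Δt + ½aΔt²; chain segment to segment.
0–1 s: v starts -8 cm/s; Δx = -8·1 + ½·5·1² = -5.5 cm; v ends -3 cm/s.
1–3 s: v starts -3 cm/s; Δx = -3·2 + ½·7·2² = 8 cm; v ends 11 cm/s.
3–9 s: v starts 11 cm/s; Δx = 11·6 + ½·5·6² = 156 cm; v ends 41 cm/s.
9–15 s: v starts 41 cm/s; Δx = 41·6 + ½·1·6² = 264 cm; v ends 47 cm/s.
x(15) = -4 + Σ Δx = 418.5 cm.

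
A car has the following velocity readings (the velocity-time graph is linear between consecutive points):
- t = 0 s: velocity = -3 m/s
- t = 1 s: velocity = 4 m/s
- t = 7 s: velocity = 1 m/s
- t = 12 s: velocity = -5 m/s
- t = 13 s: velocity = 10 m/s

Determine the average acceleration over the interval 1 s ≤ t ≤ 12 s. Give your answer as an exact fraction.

-9/11 m/s²

Average acceleration = Δv/Δt = (-5 − 4)/(12 − 1) = -9/11 m/s².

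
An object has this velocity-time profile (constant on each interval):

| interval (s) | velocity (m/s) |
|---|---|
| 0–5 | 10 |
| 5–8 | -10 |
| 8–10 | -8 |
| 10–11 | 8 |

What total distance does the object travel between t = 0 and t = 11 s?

104 m

Total distance travelled is ∫|v| dt — sum the magnitudes of each area piece.
0–5 s: |10| × 5 = 50 m
5–8 s: |-10| × 3 = 30 m
8–10 s: |-8| × 2 = 16 m
10–11 s: |8| × 1 = 8 m
Total distance = 104 m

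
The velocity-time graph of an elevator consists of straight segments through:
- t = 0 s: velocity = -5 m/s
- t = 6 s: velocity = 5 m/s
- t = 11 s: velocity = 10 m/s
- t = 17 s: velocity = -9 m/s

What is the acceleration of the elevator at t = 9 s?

Acceleration is the slope of the v-t graph on 6–11 s: (10 − 5)/(11 − 6) = 1 m/s².

1 m/s²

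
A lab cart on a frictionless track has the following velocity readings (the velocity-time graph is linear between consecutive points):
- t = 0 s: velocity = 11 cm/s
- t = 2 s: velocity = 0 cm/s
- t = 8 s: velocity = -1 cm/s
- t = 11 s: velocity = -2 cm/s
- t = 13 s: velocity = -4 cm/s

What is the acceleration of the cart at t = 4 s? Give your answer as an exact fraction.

Acceleration is the slope of the v-t graph on 2–8 s: (-1 − 0)/(8 − 2) = -1/6 cm/s².

-1/6 cm/s²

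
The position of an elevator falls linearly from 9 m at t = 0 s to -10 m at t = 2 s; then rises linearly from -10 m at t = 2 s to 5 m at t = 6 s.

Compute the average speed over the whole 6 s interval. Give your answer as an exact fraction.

Average speed = (total path length)/(elapsed time); on a piecewise-linear x-t graph the path length is Σ|Δx|.
0–2 s: |Δx| = |-10 − 9| = 19 m
2–6 s: |Δx| = |5 − -10| = 15 m
Total path = 34 m; average speed = 34/6 = 17/3 m/s.

17/3 m/s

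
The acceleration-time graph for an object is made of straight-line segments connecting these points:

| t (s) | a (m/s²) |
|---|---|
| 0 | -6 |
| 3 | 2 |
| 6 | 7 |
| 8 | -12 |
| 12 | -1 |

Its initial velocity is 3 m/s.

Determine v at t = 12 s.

-20.5 m/s

Δv equals the area under the a-t graph; then v = v₀ + Δv.
0–3 s: ½(-6 + 2)(3) = -6 m/s
3–6 s: ½(2 + 7)(3) = 13.5 m/s
6–8 s: ½(7 + -12)(2) = -5 m/s
8–12 s: ½(-12 + -1)(4) = -26 m/s
Δv = -23.5 m/s, so v(12) = 3 + (-23.5) = -20.5 m/s.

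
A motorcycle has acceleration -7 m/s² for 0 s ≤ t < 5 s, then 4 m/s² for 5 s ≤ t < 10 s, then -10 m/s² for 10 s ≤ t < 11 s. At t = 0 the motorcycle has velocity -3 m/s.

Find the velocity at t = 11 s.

-28 m/s

Δv equals the area under the a-t graph; then v = v₀ + Δv.
0–5 s: -7 × 5 = -35 m/s
5–10 s: 4 × 5 = 20 m/s
10–11 s: -10 × 1 = -10 m/s
Δv = -25 m/s, so v(11) = -3 + (-25) = -28 m/s.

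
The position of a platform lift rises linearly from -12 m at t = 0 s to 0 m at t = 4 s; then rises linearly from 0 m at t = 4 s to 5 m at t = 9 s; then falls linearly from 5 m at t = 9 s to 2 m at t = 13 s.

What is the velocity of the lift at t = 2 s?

3 m/s

Velocity is the slope of the x-t graph on 0–4 s: (0 − -12)/(4 − 0) = 3 m/s.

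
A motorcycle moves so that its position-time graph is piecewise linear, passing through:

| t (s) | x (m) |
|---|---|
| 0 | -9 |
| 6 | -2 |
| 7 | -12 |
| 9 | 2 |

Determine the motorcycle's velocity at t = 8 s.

7 m/s

Velocity is the slope of the x-t graph on 7–9 s: (2 − -12)/(9 − 7) = 7 m/s.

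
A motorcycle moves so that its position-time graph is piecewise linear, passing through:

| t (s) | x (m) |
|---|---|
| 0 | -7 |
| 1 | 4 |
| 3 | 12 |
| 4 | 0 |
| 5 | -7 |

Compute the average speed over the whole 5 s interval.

7.6 m/s

Average speed = (total path length)/(elapsed time); on a piecewise-linear x-t graph the path length is Σ|Δx|.
0–1 s: |Δx| = |4 − -7| = 11 m
1–3 s: |Δx| = |12 − 4| = 8 m
3–4 s: |Δx| = |0 − 12| = 12 m
4–5 s: |Δx| = |-7 − 0| = 7 m
Total path = 38 m; average speed = 38/5 = 7.6 m/s.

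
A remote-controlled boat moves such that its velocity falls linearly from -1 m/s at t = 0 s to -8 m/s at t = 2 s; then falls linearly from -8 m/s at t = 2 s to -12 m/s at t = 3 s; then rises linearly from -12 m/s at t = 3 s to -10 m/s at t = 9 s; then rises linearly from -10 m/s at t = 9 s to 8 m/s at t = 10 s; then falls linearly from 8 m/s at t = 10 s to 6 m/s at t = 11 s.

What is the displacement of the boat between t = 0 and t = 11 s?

-79 m

Displacement is the signed area under the v-t curve.
0–2 s: ½(-1 + -8)(2) = -9 m
2–3 s: ½(-8 + -12)(1) = -10 m
3–9 s: ½(-12 + -10)(6) = -66 m
9–10 s: ½(-10 + 8)(1) = -1 m
10–11 s: ½(8 + 6)(1) = 7 m
Net displacement = -79 m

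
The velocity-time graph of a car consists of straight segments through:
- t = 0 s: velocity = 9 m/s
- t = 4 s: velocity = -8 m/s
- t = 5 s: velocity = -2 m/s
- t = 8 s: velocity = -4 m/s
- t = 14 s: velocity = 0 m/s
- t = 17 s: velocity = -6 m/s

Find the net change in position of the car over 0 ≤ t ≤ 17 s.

Displacement is the signed area under the v-t curve.
0–4 s: ½(9 + -8)(4) = 2 m
4–5 s: ½(-8 + -2)(1) = -5 m
5–8 s: ½(-2 + -4)(3) = -9 m
8–14 s: ½(-4 + 0)(6) = -12 m
14–17 s: ½(0 + -6)(3) = -9 m
Net displacement = -33 m

-33 m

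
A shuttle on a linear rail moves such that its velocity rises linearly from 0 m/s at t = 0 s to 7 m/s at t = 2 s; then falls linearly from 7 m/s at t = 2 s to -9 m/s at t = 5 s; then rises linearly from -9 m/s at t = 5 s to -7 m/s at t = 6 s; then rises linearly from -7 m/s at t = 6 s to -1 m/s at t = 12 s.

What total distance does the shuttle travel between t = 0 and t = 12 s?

Distance (not displacement) is the total path length: add the absolute areas under v-t.
0–2 s: |½(0 + 7)(2)| = 7 m
2–5 s: v = 0 at t = 3.3125 s; triangle areas 4.59375 + 7.59375 = 12.1875 m
5–6 s: |½(-9 + -7)(1)| = 8 m
6–12 s: |½(-7 + -1)(6)| = 24 m
Total distance = 51.1875 m

51.1875 m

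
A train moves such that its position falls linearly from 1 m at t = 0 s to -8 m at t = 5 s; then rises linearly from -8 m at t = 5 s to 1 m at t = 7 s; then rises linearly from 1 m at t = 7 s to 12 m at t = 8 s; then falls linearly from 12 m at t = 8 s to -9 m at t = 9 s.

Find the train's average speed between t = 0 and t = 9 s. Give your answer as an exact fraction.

50/9 m/s

Average speed = (total path length)/(elapsed time); on a piecewise-linear x-t graph the path length is Σ|Δx|.
0–5 s: |Δx| = |-8 − 1| = 9 m
5–7 s: |Δx| = |1 − -8| = 9 m
7–8 s: |Δx| = |12 − 1| = 11 m
8–9 s: |Δx| = |-9 − 12| = 21 m
Total path = 50 m; average speed = 50/9 = 50/9 m/s.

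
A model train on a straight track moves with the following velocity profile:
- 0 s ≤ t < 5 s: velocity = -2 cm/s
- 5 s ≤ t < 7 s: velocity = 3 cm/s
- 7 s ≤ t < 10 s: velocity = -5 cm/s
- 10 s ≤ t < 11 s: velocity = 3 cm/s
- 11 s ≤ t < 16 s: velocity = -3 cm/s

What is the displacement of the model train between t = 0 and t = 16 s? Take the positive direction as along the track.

-31 cm

Displacement is the signed area under the v-t curve.
0–5 s: -2 × 5 = -10 cm
5–7 s: 3 × 2 = 6 cm
7–10 s: -5 × 3 = -15 cm
10–11 s: 3 × 1 = 3 cm
11–16 s: -3 × 5 = -15 cm
Net displacement = -31 cm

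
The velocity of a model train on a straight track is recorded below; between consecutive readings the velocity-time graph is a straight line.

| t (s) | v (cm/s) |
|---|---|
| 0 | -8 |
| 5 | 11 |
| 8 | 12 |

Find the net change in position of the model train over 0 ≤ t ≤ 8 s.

42 cm

Displacement is the signed area under the v-t curve.
0–5 s: ½(-8 + 11)(5) = 7.5 cm
5–8 s: ½(11 + 12)(3) = 34.5 cm
Net displacement = 42 cm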